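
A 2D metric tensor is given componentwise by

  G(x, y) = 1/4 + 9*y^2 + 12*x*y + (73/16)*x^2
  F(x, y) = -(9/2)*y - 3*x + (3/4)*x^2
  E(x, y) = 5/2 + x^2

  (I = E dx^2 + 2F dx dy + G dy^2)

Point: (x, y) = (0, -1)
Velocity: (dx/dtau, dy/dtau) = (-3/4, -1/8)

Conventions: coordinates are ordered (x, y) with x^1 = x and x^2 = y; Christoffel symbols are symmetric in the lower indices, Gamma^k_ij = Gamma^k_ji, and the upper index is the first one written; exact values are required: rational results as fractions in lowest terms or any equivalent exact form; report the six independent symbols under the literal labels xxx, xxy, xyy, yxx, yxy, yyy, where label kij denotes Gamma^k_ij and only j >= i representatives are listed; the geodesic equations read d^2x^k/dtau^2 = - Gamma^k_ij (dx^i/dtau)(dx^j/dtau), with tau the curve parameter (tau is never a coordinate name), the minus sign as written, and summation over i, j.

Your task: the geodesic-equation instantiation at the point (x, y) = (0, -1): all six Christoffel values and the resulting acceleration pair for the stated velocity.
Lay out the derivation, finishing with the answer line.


E = 5/2, F = 9/2, G = 37/4 at the point
E_x = 0, E_y = 0, F_x = -3, F_y = -9/2, G_x = -12, G_y = -18
EG - F^2 = 23/8;  g^inv = (8/23) * [[37/4, -9/2], [-9/2, 5/2]]
first-kind symbols [ij,l] = (1/2)(d_i g_jl + d_j g_il - d_l g_ij): [xx,x] = E_x/2 = 0, [xx,y] = F_x - E_y/2 = -3, [xy,x] = E_y/2 = 0, [xy,y] = G_x/2 = -6, [yy,x] = F_y - G_x/2 = 3/2, [yy,y] = G_y/2 = -9
Gamma^x_ij = (G*[ij,x] - F*[ij,y])/(EG - F^2), Gamma^y_ij = (E*[ij,y] - F*[ij,x])/(EG - F^2)
Gamma_xxx = 108/23, Gamma_xxy = 216/23, Gamma_xyy = 435/23, Gamma_yxx = -60/23, Gamma_yxy = -120/23, Gamma_yyy = -234/23
d^2x/dtau^2 = -(Gamma_xxx*(-3/4)^2 + 2*Gamma_xxy*(-3/4)*(-1/8) + Gamma_xyy*(-1/8)^2) = -6915/1472
d^2y/dtau^2 = -(Gamma_yxx*(-3/4)^2 + 2*Gamma_yxy*(-3/4)*(-1/8) + Gamma_yyy*(-1/8)^2) = 1917/736

Answer: Gamma_xxx = 108/23, Gamma_xxy = 216/23, Gamma_xyy = 435/23, Gamma_yxx = -60/23, Gamma_yxy = -120/23, Gamma_yyy = -234/23; accelerations (d^2x/dtau^2, d^2y/dtau^2) = (-6915/1472, 1917/736)


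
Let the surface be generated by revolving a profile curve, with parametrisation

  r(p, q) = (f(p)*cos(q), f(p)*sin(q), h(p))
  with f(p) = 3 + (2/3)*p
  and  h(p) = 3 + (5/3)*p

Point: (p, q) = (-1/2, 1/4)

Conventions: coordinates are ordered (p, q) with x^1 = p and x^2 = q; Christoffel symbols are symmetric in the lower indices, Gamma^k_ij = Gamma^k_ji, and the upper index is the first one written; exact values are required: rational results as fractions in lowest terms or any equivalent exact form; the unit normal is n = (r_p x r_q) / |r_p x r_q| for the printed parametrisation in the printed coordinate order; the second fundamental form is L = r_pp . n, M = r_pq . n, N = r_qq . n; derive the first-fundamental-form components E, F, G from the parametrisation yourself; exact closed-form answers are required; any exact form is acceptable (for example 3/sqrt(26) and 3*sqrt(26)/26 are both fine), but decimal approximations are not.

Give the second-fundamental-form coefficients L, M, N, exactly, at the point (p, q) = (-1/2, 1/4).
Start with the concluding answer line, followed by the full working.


Answer: L = 0, M = 0, N = 40*sqrt(29)/87

f = 8/3, f' = 2/3, f'' = 0, h' = 5/3, h'' = 0
E = 29/9, F = 0, G = 64/9; answer radicand W^2 = 29/9
unnormalised second-form numerators: l = 0, m = 0, n = 40/9; L = l/sqrt(29/9), and similarly M = m/sqrt(W^2), N = n/sqrt(W^2)


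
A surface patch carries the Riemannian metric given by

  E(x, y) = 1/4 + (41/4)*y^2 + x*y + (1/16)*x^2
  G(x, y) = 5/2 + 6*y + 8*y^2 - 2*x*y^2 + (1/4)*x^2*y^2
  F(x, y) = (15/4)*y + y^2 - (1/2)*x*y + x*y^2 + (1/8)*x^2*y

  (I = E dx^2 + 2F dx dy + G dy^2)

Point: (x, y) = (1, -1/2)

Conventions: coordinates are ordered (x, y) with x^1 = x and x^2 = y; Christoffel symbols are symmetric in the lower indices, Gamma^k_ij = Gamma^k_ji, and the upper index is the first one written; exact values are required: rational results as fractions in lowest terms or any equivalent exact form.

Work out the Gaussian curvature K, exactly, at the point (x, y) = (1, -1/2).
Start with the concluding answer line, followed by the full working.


Answer: K = 294176/81225

E = 19/8, F = -19/16, G = 17/16, EG - F^2 = 285/256 at the point
E_x = -3/8, E_y = -37/4, F_x = 3/8, F_y = 11/8, G_x = -3/8, G_y = -1/4
E_yy = 41/2, F_xy = -5/4, G_xx = 1/8
Evaluate Brioschi's two determinant matrices M1, M2 and divide by (EG - F^2)^2.
M1 = [[-E_yy/2 + F_xy - G_xx/2, E_x/2, F_x - E_y/2], [F_y - G_x/2, E, F], [G_y/2, F, G]] = [[-185/16, -3/16, 5], [25/16, 19/8, -19/16], [-1/8, -19/16, 17/16]]; det M1 = -20871/1024
M2 = [[0, E_y/2, G_x/2], [E_y/2, E, F], [G_x/2, F, G]] = [[0, -37/8, -3/16], [-37/8, 19/8, -19/16], [-3/16, -19/16, 17/16]]; det M2 = -50935/2048
det M1 - det M2 = 9193/2048; K = 9193/2048 / (285/256)^2 = 294176/81225


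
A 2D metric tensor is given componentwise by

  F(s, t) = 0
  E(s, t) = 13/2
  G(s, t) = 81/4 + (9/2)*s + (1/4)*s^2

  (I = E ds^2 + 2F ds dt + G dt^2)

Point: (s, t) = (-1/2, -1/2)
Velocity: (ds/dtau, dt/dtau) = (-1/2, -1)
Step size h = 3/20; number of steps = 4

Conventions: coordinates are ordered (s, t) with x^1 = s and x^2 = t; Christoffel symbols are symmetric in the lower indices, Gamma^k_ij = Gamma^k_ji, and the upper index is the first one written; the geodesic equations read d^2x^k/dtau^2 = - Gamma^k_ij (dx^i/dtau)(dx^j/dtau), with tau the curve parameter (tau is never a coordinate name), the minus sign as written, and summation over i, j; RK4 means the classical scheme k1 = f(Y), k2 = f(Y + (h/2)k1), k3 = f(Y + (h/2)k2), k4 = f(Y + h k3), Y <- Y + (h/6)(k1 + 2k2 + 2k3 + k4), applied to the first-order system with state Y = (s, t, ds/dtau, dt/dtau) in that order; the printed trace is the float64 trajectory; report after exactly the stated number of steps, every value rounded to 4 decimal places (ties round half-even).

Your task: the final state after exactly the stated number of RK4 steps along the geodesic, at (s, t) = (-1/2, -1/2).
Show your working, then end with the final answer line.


f(Y) = (ds/dtau, dt/dtau, -Gamma^s_ij Y'^i Y'^j, -Gamma^t_ij Y'^i Y'^j) with the Gammas evaluated at the stage position; h = 0.150000; intermediate values shown to 6 dp
step 0: s = -0.5000, t = -0.5000, ds/dtau = -0.5000, dt/dtau = -1.0000
step 1:
  k1: at (s, t) = (-0.500000, -0.500000), (ds/dtau, dt/dtau) = (-0.500000, -1.000000); Gamma_sss = 0.000000, Gamma_sst = 0.000000, Gamma_stt = -0.326923, Gamma_tss = 0.000000, Gamma_tst = 0.117647, Gamma_ttt = 0.000000; k1 = (-0.500000, -1.000000, 0.326923, -0.117647)
  k2: at (s, t) = (-0.537500, -0.575000), (ds/dtau, dt/dtau) = (-0.475481, -1.008824); Gamma_sss = 0.000000, Gamma_sst = 0.000000, Gamma_stt = -0.325481, Gamma_tss = 0.000000, Gamma_tst = 0.118168, Gamma_ttt = 0.000000; k2 = (-0.475481, -1.008824, 0.331250, -0.113365)
  k3: at (s, t) = (-0.535661, -0.575662), (ds/dtau, dt/dtau) = (-0.475156, -1.008502); Gamma_sss = 0.000000, Gamma_sst = 0.000000, Gamma_stt = -0.325551, Gamma_tss = 0.000000, Gamma_tst = 0.118143, Gamma_ttt = 0.000000; k3 = (-0.475156, -1.008502, 0.331111, -0.113227)
  k4: at (s, t) = (-0.571273, -0.651275), (ds/dtau, dt/dtau) = (-0.450333, -1.016984); Gamma_sss = 0.000000, Gamma_sst = 0.000000, Gamma_stt = -0.324182, Gamma_tss = 0.000000, Gamma_tst = 0.118642, Gamma_ttt = 0.000000; k4 = (-0.450333, -1.016984, 0.335287, -0.108672)
  Y <- Y + (h/6)(k1 + 2k2 + 2k3 + k4): s = -0.5713, t = -0.6513, ds/dtau = -0.4503, dt/dtau = -1.0170
step 2:
  k1: at (s, t) = (-0.571290, -0.651291), (ds/dtau, dt/dtau) = (-0.450327, -1.016988); Gamma_sss = 0.000000, Gamma_sst = 0.000000, Gamma_stt = -0.324181, Gamma_tss = 0.000000, Gamma_tst = 0.118642, Gamma_ttt = 0.000000; k1 = (-0.450327, -1.016988, 0.335289, -0.108671)
  k2: at (s, t) = (-0.605065, -0.727565), (ds/dtau, dt/dtau) = (-0.425180, -1.025138); Gamma_sss = 0.000000, Gamma_sst = 0.000000, Gamma_stt = -0.322882, Gamma_tss = 0.000000, Gamma_tst = 0.119119, Gamma_ttt = 0.000000; k2 = (-0.425180, -1.025138, 0.339319, -0.103841)
  k3: at (s, t) = (-0.603179, -0.728176), (ds/dtau, dt/dtau) = (-0.424878, -1.024776); Gamma_sss = 0.000000, Gamma_sst = 0.000000, Gamma_stt = -0.322955, Gamma_tss = 0.000000, Gamma_tst = 0.119093, Gamma_ttt = 0.000000; k3 = (-0.424878, -1.024776, 0.339156, -0.103707)
  k4: at (s, t) = (-0.635022, -0.805007), (ds/dtau, dt/dtau) = (-0.399453, -1.032544); Gamma_sss = 0.000000, Gamma_sst = 0.000000, Gamma_stt = -0.321730, Gamma_tss = 0.000000, Gamma_tst = 0.119546, Gamma_ttt = 0.000000; k4 = (-0.399453, -1.032544, 0.343011, -0.098614)
  Y <- Y + (h/6)(k1 + 2k2 + 2k3 + k4): s = -0.6350, t = -0.8050, ds/dtau = -0.3994, dt/dtau = -1.0325
step 3:
  k1: at (s, t) = (-0.635038, -0.805025), (ds/dtau, dt/dtau) = (-0.399445, -1.032547); Gamma_sss = 0.000000, Gamma_sst = 0.000000, Gamma_stt = -0.321729, Gamma_tss = 0.000000, Gamma_tst = 0.119546, Gamma_ttt = 0.000000; k1 = (-0.399445, -1.032547, 0.343013, -0.098613)
  k2: at (s, t) = (-0.664996, -0.882466), (ds/dtau, dt/dtau) = (-0.373719, -1.039943); Gamma_sss = 0.000000, Gamma_sst = 0.000000, Gamma_stt = -0.320577, Gamma_tss = 0.000000, Gamma_tst = 0.119976, Gamma_ttt = 0.000000; k2 = (-0.373719, -1.039943, 0.346698, -0.093257)
  k3: at (s, t) = (-0.663067, -0.883021), (ds/dtau, dt/dtau) = (-0.373443, -1.039541); Gamma_sss = 0.000000, Gamma_sst = 0.000000, Gamma_stt = -0.320651, Gamma_tss = 0.000000, Gamma_tst = 0.119948, Gamma_ttt = 0.000000; k3 = (-0.373443, -1.039541, 0.346511, -0.093130)
  k4: at (s, t) = (-0.691054, -0.960956), (ds/dtau, dt/dtau) = (-0.347469, -1.046517); Gamma_sss = 0.000000, Gamma_sst = 0.000000, Gamma_stt = -0.319575, Gamma_tss = 0.000000, Gamma_tst = 0.120352, Gamma_ttt = 0.000000; k4 = (-0.347469, -1.046517, 0.349997, -0.087528)
  Y <- Y + (h/6)(k1 + 2k2 + 2k3 + k4): s = -0.6911, t = -0.9610, ds/dtau = -0.3475, dt/dtau = -1.0465
step 4:
  k1: at (s, t) = (-0.691069, -0.960976), (ds/dtau, dt/dtau) = (-0.347460, -1.046520); Gamma_sss = 0.000000, Gamma_sst = 0.000000, Gamma_stt = -0.319574, Gamma_tss = 0.000000, Gamma_tst = 0.120352, Gamma_ttt = 0.000000; k1 = (-0.347460, -1.046520, 0.349999, -0.087526)
  k2: at (s, t) = (-0.717128, -1.039465), (ds/dtau, dt/dtau) = (-0.321210, -1.053084); Gamma_sss = 0.000000, Gamma_sst = 0.000000, Gamma_stt = -0.318572, Gamma_tss = 0.000000, Gamma_tst = 0.120731, Gamma_ttt = 0.000000; k2 = (-0.321210, -1.053084, 0.353292, -0.081677)
  k3: at (s, t) = (-0.715159, -1.039957), (ds/dtau, dt/dtau) = (-0.320963, -1.052646); Gamma_sss = 0.000000, Gamma_sst = 0.000000, Gamma_stt = -0.318648, Gamma_tss = 0.000000, Gamma_tst = 0.120702, Gamma_ttt = 0.000000; k3 = (-0.320963, -1.052646, 0.353082, -0.081561)
  k4: at (s, t) = (-0.739213, -1.118873), (ds/dtau, dt/dtau) = (-0.294497, -1.058754); Gamma_sss = 0.000000, Gamma_sst = 0.000000, Gamma_stt = -0.317723, Gamma_tss = 0.000000, Gamma_tst = 0.121054, Gamma_ttt = 0.000000; k4 = (-0.294497, -1.058754, 0.356154, -0.075489)
  Y <- Y + (h/6)(k1 + 2k2 + 2k3 + k4): s = -0.7392, t = -1.1189, ds/dtau = -0.2945, dt/dtau = -1.0588

Answer: s = -0.7392, t = -1.1189, ds/dtau = -0.2945, dt/dtau = -1.0588


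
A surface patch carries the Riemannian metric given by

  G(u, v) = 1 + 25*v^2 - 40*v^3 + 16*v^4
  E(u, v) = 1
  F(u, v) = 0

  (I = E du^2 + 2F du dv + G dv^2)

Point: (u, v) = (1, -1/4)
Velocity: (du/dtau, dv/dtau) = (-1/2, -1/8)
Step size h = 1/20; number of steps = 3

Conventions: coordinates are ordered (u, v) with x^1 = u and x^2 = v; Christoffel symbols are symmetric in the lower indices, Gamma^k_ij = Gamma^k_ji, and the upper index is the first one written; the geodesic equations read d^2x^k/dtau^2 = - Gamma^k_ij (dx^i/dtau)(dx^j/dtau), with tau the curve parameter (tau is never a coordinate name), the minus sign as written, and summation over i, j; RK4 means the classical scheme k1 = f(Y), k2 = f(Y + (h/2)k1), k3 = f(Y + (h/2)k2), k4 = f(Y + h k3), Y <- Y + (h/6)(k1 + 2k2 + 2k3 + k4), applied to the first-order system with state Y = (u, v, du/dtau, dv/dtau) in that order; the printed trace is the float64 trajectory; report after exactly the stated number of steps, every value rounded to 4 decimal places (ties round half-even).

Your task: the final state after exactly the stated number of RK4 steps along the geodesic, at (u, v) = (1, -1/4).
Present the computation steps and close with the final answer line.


f(Y) = (du/dtau, dv/dtau, -Gamma^u_ij Y'^i Y'^j, -Gamma^v_ij Y'^i Y'^j) with the Gammas evaluated at the stage position; h = 0.050000; intermediate values shown to 6 dp
step 0: u = 1.0000, v = -0.2500, du/dtau = -0.5000, dv/dtau = -0.1250
step 1:
  k1: at (u, v) = (1.000000, -0.250000), (du/dtau, dv/dtau) = (-0.500000, -0.125000); Gamma_uuu = 0.000000, Gamma_uuv = 0.000000, Gamma_uvv = 0.000000, Gamma_vuu = 0.000000, Gamma_vuv = 0.000000, Gamma_vvv = -3.230769; k1 = (-0.500000, -0.125000, 0.000000, 0.050481)
  k2: at (u, v) = (0.987500, -0.253125), (du/dtau, dv/dtau) = (-0.500000, -0.123738); Gamma_uuu = 0.000000, Gamma_uuv = 0.000000, Gamma_uvv = 0.000000, Gamma_vuu = 0.000000, Gamma_vuv = 0.000000, Gamma_vvv = -3.223983; k2 = (-0.500000, -0.123738, 0.000000, 0.049363)
  k3: at (u, v) = (0.987500, -0.253093), (du/dtau, dv/dtau) = (-0.500000, -0.123766); Gamma_uuu = 0.000000, Gamma_uuv = 0.000000, Gamma_uvv = 0.000000, Gamma_vuu = 0.000000, Gamma_vuv = 0.000000, Gamma_vvv = -3.224054; k3 = (-0.500000, -0.123766, 0.000000, 0.049386)
  k4: at (u, v) = (0.975000, -0.256188), (du/dtau, dv/dtau) = (-0.500000, -0.122531); Gamma_uuu = 0.000000, Gamma_uuv = 0.000000, Gamma_uvv = 0.000000, Gamma_vuu = 0.000000, Gamma_vuv = 0.000000, Gamma_vvv = -3.216953; k4 = (-0.500000, -0.122531, 0.000000, 0.048299)
  Y <- Y + (h/6)(k1 + 2k2 + 2k3 + k4): u = 0.9750, v = -0.2562, du/dtau = -0.5000, dv/dtau = -0.1225
step 2:
  k1: at (u, v) = (0.975000, -0.256188), (du/dtau, dv/dtau) = (-0.500000, -0.122531); Gamma_uuu = 0.000000, Gamma_uuv = 0.000000, Gamma_uvv = 0.000000, Gamma_vuu = 0.000000, Gamma_vuv = 0.000000, Gamma_vvv = -3.216954; k1 = (-0.500000, -0.122531, 0.000000, 0.048299)
  k2: at (u, v) = (0.962500, -0.259251), (du/dtau, dv/dtau) = (-0.500000, -0.121324); Gamma_uuu = 0.000000, Gamma_uuv = 0.000000, Gamma_uvv = 0.000000, Gamma_vuu = 0.000000, Gamma_vuv = 0.000000, Gamma_vvv = -3.209569; k2 = (-0.500000, -0.121324, 0.000000, 0.047243)
  k3: at (u, v) = (0.962500, -0.259221), (du/dtau, dv/dtau) = (-0.500000, -0.121350); Gamma_uuu = 0.000000, Gamma_uuv = 0.000000, Gamma_uvv = 0.000000, Gamma_vuu = 0.000000, Gamma_vuv = 0.000000, Gamma_vvv = -3.209644; k3 = (-0.500000, -0.121350, 0.000000, 0.047265)
  k4: at (u, v) = (0.950000, -0.262255), (du/dtau, dv/dtau) = (-0.500000, -0.120168); Gamma_uuu = 0.000000, Gamma_uuv = 0.000000, Gamma_uvv = 0.000000, Gamma_vuu = 0.000000, Gamma_vuv = 0.000000, Gamma_vvv = -3.202003; k4 = (-0.500000, -0.120168, 0.000000, 0.046238)
  Y <- Y + (h/6)(k1 + 2k2 + 2k3 + k4): u = 0.9500, v = -0.2623, du/dtau = -0.5000, dv/dtau = -0.1202
step 3:
  k1: at (u, v) = (0.950000, -0.262255), (du/dtau, dv/dtau) = (-0.500000, -0.120168); Gamma_uuu = 0.000000, Gamma_uuv = 0.000000, Gamma_uvv = 0.000000, Gamma_vuu = 0.000000, Gamma_vuv = 0.000000, Gamma_vvv = -3.202004; k1 = (-0.500000, -0.120168, 0.000000, 0.046238)
  k2: at (u, v) = (0.937500, -0.265259), (du/dtau, dv/dtau) = (-0.500000, -0.119012); Gamma_uuu = 0.000000, Gamma_uuv = 0.000000, Gamma_uvv = 0.000000, Gamma_vuu = 0.000000, Gamma_vuv = 0.000000, Gamma_vvv = -3.194135; k2 = (-0.500000, -0.119012, 0.000000, 0.045241)
  k3: at (u, v) = (0.937500, -0.265230), (du/dtau, dv/dtau) = (-0.500000, -0.119037); Gamma_uuu = 0.000000, Gamma_uuv = 0.000000, Gamma_uvv = 0.000000, Gamma_vuu = 0.000000, Gamma_vuv = 0.000000, Gamma_vvv = -3.194212; k3 = (-0.500000, -0.119037, 0.000000, 0.045261)
  k4: at (u, v) = (0.925000, -0.268207), (du/dtau, dv/dtau) = (-0.500000, -0.117905); Gamma_uuu = 0.000000, Gamma_uuv = 0.000000, Gamma_uvv = 0.000000, Gamma_vuu = 0.000000, Gamma_vuv = 0.000000, Gamma_vvv = -3.186138; k4 = (-0.500000, -0.117905, 0.000000, 0.044292)
  Y <- Y + (h/6)(k1 + 2k2 + 2k3 + k4): u = 0.9250, v = -0.2682, du/dtau = -0.5000, dv/dtau = -0.1179

Answer: u = 0.9250, v = -0.2682, du/dtau = -0.5000, dv/dtau = -0.1179


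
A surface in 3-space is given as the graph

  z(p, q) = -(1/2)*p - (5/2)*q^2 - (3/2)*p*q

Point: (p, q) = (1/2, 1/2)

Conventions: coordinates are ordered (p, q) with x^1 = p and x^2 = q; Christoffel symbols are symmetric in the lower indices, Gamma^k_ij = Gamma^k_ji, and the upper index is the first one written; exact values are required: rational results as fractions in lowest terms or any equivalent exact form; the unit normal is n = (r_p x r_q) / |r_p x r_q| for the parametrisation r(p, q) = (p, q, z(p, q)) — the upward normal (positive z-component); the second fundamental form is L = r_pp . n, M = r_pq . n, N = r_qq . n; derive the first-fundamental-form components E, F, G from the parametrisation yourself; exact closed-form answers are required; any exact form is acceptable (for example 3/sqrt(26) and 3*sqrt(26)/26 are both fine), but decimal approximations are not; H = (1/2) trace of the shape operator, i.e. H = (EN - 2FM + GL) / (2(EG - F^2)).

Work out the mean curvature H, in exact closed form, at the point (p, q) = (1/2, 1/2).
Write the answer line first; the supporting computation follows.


Answer: H = -sqrt(210)/2205

z_p = -5/4, z_q = -13/4, z_pp = 0, z_pq = -3/2, z_qq = -5
E = 41/16, F = 65/16, G = 185/16; answer radicand W^2 = 105/8
unnormalised second-form numerators: l = 0, m = -3/2, n = -5; L = l/sqrt(105/8), and similarly M = m/sqrt(W^2), N = n/sqrt(W^2)
H = (E*n - 2*F*m + G*l) / (2*(EG - F^2)*sqrt(W^2)); E*n - 2*F*m + G*l = -5/8, EG - F^2 = 105/8, so H = (-1/42)/sqrt(105/8)


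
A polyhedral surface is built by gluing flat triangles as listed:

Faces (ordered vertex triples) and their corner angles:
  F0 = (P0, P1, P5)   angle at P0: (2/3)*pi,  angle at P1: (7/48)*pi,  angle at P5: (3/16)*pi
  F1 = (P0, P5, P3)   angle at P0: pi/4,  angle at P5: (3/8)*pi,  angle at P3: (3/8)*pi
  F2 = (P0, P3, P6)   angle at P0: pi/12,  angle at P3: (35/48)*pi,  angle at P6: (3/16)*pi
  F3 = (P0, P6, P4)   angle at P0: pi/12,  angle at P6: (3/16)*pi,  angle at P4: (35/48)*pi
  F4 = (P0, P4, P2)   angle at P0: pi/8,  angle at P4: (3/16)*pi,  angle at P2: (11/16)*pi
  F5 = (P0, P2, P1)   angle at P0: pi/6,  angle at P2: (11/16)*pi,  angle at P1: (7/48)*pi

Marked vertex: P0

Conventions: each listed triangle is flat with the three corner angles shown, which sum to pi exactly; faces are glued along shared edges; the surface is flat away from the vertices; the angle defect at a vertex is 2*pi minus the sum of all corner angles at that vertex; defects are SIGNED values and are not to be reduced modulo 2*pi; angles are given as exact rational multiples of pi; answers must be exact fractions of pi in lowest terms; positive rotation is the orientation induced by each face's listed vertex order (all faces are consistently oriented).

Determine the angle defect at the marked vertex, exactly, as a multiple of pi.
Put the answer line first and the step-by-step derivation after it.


Answer: defect(P0) = (5/8)*pi

Sum of corner angles at P0: (11/8)*pi
defect = 2*pi - (11/8)*pi


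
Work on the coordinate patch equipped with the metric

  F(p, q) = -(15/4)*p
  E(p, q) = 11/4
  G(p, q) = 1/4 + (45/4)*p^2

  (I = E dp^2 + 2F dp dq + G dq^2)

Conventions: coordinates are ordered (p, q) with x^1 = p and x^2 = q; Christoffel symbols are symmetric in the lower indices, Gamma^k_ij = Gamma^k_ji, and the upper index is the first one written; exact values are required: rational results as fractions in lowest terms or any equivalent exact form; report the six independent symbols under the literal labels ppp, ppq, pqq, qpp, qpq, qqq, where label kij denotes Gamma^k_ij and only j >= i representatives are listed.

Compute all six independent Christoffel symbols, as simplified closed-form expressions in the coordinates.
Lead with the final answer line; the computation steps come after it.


Answer: Gamma_ppp = -225*p/(270*p^2 + 11), Gamma_ppq = 675*p^2/(270*p^2 + 11), Gamma_pqq = (-2025*p^3 - 45*p)/(270*p^2 + 11), Gamma_qpp = -165/(270*p^2 + 11), Gamma_qpq = 495*p/(270*p^2 + 11), Gamma_qqq = -675*p^2/(270*p^2 + 11)

E = 11/4; F = -(15/4)*p; G = 1/4 + (45/4)*p^2
Gamma^k_ij = (1/2) g^{kl} (d_i g_jl + d_j g_il - d_l g_ij), with g^inv = (1/(EG-F^2)) [[G, -F], [-F, E]]
first partials: E_p = 0, E_q = 0, F_p = -15/4, F_q = 0, G_p = (45/2)*p, G_q = 0
D = EG - F^2 = 11/16 + (135/8)*p^2
expanded: Gamma^p_pp = (G E_p - 2F F_p + F E_q)/(2D), Gamma^p_pq = (G E_q - F G_p)/(2D), Gamma^p_qq = (2G F_q - G G_p - F G_q)/(2D), Gamma^q_pp = (2E F_p - E E_q - F E_p)/(2D), Gamma^q_pq = (E G_p - F E_q)/(2D), Gamma^q_qq = (E G_q - 2F F_q + F G_p)/(2D); substitute and cancel common factors


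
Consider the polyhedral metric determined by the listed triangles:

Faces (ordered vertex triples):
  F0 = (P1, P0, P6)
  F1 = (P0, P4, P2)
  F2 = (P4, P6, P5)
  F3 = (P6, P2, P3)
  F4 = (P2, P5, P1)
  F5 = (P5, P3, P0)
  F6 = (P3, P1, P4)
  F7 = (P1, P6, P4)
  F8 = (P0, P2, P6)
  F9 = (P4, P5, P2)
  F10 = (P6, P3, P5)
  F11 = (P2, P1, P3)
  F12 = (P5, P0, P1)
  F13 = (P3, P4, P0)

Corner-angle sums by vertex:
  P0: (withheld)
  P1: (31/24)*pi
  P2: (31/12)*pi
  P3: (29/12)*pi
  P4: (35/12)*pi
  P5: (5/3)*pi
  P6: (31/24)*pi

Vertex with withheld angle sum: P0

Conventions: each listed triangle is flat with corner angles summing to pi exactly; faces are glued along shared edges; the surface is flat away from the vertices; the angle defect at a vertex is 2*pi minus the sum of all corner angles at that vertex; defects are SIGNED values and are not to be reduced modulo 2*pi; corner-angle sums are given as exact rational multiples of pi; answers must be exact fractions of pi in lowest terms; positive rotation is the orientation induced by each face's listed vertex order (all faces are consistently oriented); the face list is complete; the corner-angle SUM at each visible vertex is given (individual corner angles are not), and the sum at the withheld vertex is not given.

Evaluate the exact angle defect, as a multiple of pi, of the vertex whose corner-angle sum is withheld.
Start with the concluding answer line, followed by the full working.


Answer: defect(P0) = pi/6

V = 7, E = 21, F = 14; chi = V - E + F = 0
Gauss-Bonnet: total defect = 2*pi*chi = 0; visible defects sum to -pi/6


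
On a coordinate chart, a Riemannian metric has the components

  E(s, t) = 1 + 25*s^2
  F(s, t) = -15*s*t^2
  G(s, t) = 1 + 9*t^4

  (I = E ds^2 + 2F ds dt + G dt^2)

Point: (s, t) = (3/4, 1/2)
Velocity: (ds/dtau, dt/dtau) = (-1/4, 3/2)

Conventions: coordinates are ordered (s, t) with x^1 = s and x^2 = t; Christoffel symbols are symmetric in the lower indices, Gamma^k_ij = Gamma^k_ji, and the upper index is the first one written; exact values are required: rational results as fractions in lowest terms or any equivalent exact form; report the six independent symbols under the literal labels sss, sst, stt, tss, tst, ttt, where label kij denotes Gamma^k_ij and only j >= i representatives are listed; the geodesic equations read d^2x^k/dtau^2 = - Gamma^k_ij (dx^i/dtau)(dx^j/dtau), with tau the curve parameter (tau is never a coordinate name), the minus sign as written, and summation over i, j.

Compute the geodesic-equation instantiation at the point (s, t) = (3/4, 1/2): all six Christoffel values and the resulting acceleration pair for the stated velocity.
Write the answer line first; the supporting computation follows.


Answer: Gamma_sss = 6/5, Gamma_sst = 0, Gamma_stt = -18/25, Gamma_tss = -6/25, Gamma_tst = 0, Gamma_ttt = 18/125; accelerations (d^2s/dtau^2, d^2t/dtau^2) = (309/200, -309/1000)

E = 241/16, F = -45/16, G = 25/16 at the point
E_s = 75/2, E_t = 0, F_s = -15/4, F_t = -45/4, G_s = 0, G_t = 9/2
EG - F^2 = 125/8;  g^inv = (8/125) * [[25/16, 45/16], [45/16, 241/16]]
first-kind symbols [ij,l] = (1/2)(d_i g_jl + d_j g_il - d_l g_ij): [ss,s] = E_s/2 = 75/4, [ss,t] = F_s - E_t/2 = -15/4, [st,s] = E_t/2 = 0, [st,t] = G_s/2 = 0, [tt,s] = F_t - G_s/2 = -45/4, [tt,t] = G_t/2 = 9/4
Gamma^s_ij = (G*[ij,s] - F*[ij,t])/(EG - F^2), Gamma^t_ij = (E*[ij,t] - F*[ij,s])/(EG - F^2)
Gamma_sss = 6/5, Gamma_sst = 0, Gamma_stt = -18/25, Gamma_tss = -6/25, Gamma_tst = 0, Gamma_ttt = 18/125
d^2s/dtau^2 = -(Gamma_sss*(-1/4)^2 + 2*Gamma_sst*(-1/4)*(3/2) + Gamma_stt*(3/2)^2) = 309/200
d^2t/dtau^2 = -(Gamma_tss*(-1/4)^2 + 2*Gamma_tst*(-1/4)*(3/2) + Gamma_ttt*(3/2)^2) = -309/1000


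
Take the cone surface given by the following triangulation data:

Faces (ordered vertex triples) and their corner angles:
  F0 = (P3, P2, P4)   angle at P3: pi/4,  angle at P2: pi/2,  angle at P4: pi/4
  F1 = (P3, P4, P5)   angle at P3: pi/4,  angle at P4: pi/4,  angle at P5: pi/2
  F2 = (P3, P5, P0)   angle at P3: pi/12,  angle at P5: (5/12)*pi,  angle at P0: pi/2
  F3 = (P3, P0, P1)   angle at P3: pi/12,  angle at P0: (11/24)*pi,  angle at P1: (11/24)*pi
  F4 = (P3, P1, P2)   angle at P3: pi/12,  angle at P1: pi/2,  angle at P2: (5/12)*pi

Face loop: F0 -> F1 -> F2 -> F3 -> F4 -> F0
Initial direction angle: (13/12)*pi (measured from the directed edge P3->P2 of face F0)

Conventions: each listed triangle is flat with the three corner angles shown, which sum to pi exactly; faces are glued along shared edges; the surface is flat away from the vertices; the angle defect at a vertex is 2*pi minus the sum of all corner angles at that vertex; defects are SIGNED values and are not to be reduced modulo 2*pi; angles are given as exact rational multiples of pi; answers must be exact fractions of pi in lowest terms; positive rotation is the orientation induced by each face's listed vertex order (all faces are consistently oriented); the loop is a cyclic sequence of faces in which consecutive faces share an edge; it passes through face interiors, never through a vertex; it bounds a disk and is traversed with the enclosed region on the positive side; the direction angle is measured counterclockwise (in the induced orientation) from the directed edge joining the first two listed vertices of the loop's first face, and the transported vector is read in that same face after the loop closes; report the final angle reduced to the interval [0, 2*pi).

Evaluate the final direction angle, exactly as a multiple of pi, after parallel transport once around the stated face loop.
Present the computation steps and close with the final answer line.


enclosed vertex P3: corner angles sum to (3/4)*pi, defect = 2*pi - (3/4)*pi = (5/4)*pi
final direction = starting direction + enclosed defect total, reduced mod 2*pi (induced orientation)
final angle = (13/12)*pi + (5/4)*pi = pi/3 (mod 2*pi)

Answer: final direction angle = pi/3


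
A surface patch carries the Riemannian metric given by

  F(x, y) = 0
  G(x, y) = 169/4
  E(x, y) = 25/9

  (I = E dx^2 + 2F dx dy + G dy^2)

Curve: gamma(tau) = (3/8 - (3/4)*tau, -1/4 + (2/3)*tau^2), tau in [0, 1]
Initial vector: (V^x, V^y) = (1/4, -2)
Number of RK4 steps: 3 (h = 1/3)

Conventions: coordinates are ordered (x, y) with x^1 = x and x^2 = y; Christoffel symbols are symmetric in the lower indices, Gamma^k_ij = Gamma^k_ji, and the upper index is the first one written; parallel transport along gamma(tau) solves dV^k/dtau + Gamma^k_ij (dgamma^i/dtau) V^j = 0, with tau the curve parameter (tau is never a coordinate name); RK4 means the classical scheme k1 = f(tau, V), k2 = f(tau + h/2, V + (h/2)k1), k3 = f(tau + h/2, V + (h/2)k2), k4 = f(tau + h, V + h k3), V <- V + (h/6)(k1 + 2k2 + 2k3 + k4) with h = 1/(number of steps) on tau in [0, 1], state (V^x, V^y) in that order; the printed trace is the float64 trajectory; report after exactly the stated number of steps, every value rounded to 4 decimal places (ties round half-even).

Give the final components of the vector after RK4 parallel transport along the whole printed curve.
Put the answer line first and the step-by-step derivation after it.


Answer: V^x = 0.2500, V^y = -2.0000

gamma'(tau) = (-3/4, (4/3)*tau); f(tau, V)^k = -Gamma^k_ij(gamma(tau)) gamma'^i(tau) V^j; h = 1/3; intermediate values shown to 6 dp
curve data and Christoffel symbols at the stage parameters:
  tau = 0.000000: gamma = (0.375000, -0.250000), gamma' = (-0.750000, 0.000000); Gamma_xxx = 0.000000, Gamma_xxy = 0.000000, Gamma_xyy = 0.000000, Gamma_yxx = 0.000000, Gamma_yxy = 0.000000, Gamma_yyy = 0.000000
  tau = 0.166667: gamma = (0.250000, -0.231481), gamma' = (-0.750000, 0.222222); Gamma_xxx = 0.000000, Gamma_xxy = 0.000000, Gamma_xyy = 0.000000, Gamma_yxx = 0.000000, Gamma_yxy = 0.000000, Gamma_yyy = 0.000000
  tau = 0.333333: gamma = (0.125000, -0.175926), gamma' = (-0.750000, 0.444444); Gamma_xxx = 0.000000, Gamma_xxy = 0.000000, Gamma_xyy = 0.000000, Gamma_yxx = 0.000000, Gamma_yxy = 0.000000, Gamma_yyy = 0.000000
  tau = 0.500000: gamma = (0.000000, -0.083333), gamma' = (-0.750000, 0.666667); Gamma_xxx = 0.000000, Gamma_xxy = 0.000000, Gamma_xyy = 0.000000, Gamma_yxx = 0.000000, Gamma_yxy = 0.000000, Gamma_yyy = 0.000000
  tau = 0.666667: gamma = (-0.125000, 0.046296), gamma' = (-0.750000, 0.888889); Gamma_xxx = 0.000000, Gamma_xxy = 0.000000, Gamma_xyy = 0.000000, Gamma_yxx = 0.000000, Gamma_yxy = 0.000000, Gamma_yyy = 0.000000
  tau = 0.833333: gamma = (-0.250000, 0.212963), gamma' = (-0.750000, 1.111111); Gamma_xxx = 0.000000, Gamma_xxy = 0.000000, Gamma_xyy = 0.000000, Gamma_yxx = 0.000000, Gamma_yxy = 0.000000, Gamma_yyy = 0.000000
  tau = 1.000000: gamma = (-0.375000, 0.416667), gamma' = (-0.750000, 1.333333); Gamma_xxx = 0.000000, Gamma_xxy = 0.000000, Gamma_xyy = 0.000000, Gamma_yxx = 0.000000, Gamma_yxy = 0.000000, Gamma_yyy = 0.000000
step 0: V^x = 0.2500, V^y = -2.0000
step 1: k1 = (0.000000, 0.000000), k2 = (0.000000, 0.000000), k3 = (0.000000, 0.000000), k4 = (0.000000, 0.000000); V <- V + (h/6)(k1 + 2k2 + 2k3 + k4): V^x = 0.2500, V^y = -2.0000
step 2: k1 = (0.000000, 0.000000), k2 = (0.000000, 0.000000), k3 = (0.000000, 0.000000), k4 = (0.000000, 0.000000); V <- V + (h/6)(k1 + 2k2 + 2k3 + k4): V^x = 0.2500, V^y = -2.0000
step 3: k1 = (0.000000, 0.000000), k2 = (0.000000, 0.000000), k3 = (0.000000, 0.000000), k4 = (0.000000, 0.000000); V <- V + (h/6)(k1 + 2k2 + 2k3 + k4): V^x = 0.2500, V^y = -2.0000


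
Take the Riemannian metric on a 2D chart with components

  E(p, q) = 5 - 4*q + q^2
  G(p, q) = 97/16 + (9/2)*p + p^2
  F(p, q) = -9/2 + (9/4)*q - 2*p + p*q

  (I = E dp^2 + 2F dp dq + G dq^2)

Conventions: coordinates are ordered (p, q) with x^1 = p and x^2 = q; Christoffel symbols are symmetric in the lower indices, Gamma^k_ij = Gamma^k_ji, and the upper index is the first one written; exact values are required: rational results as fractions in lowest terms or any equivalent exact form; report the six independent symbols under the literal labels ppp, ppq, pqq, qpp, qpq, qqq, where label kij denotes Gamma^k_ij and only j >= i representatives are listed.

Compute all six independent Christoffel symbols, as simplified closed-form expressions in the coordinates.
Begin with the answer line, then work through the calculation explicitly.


Answer: Gamma_ppp = 0, Gamma_ppq = (16*q - 32)/(16*p^2 + 72*p + 16*q^2 - 64*q + 161), Gamma_pqq = 0, Gamma_qpp = 0, Gamma_qpq = (16*p + 36)/(16*p^2 + 72*p + 16*q^2 - 64*q + 161), Gamma_qqq = 0

E = 5 - 4*q + q^2; F = -9/2 + (9/4)*q - 2*p + p*q; G = 97/16 + (9/2)*p + p^2
Gamma^k_ij = (1/2) g^{kl} (d_i g_jl + d_j g_il - d_l g_ij), with g^inv = (1/(EG-F^2)) [[G, -F], [-F, E]]
first partials: E_p = 0, E_q = -4 + 2*q, F_p = -2 + q, F_q = 9/4 + p, G_p = 9/2 + 2*p, G_q = 0
D = EG - F^2 = 161/16 - 4*q + (9/2)*p + q^2 + p^2
expanded: Gamma^p_pp = (G E_p - 2F F_p + F E_q)/(2D), Gamma^p_pq = (G E_q - F G_p)/(2D), Gamma^p_qq = (2G F_q - G G_p - F G_q)/(2D), Gamma^q_pp = (2E F_p - E E_q - F E_p)/(2D), Gamma^q_pq = (E G_p - F E_q)/(2D), Gamma^q_qq = (E G_q - 2F F_q + F G_p)/(2D); substitute and cancel common factors


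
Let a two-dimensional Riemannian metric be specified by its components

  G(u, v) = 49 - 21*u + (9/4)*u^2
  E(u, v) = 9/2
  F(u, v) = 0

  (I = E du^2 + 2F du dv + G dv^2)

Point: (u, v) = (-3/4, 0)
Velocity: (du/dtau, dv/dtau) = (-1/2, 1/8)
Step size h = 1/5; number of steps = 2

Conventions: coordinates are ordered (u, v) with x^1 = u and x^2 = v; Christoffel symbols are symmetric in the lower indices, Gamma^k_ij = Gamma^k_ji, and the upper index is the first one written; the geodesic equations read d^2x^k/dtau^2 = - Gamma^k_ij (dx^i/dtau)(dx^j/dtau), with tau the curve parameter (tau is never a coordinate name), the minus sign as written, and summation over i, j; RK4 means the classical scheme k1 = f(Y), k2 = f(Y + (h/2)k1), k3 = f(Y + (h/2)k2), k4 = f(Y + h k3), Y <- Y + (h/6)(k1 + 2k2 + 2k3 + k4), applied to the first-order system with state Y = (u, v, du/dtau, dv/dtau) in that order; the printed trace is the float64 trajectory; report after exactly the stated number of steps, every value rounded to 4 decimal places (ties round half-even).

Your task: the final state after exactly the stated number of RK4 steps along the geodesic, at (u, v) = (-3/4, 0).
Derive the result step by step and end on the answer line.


f(Y) = (du/dtau, dv/dtau, -Gamma^u_ij Y'^i Y'^j, -Gamma^v_ij Y'^i Y'^j) with the Gammas evaluated at the stage position; h = 0.200000; intermediate values shown to 6 dp
step 0: u = -0.7500, v = 0.0000, du/dtau = -0.5000, dv/dtau = 0.1250
step 1:
  k1: at (u, v) = (-0.750000, 0.000000), (du/dtau, dv/dtau) = (-0.500000, 0.125000); Gamma_uuu = 0.000000, Gamma_uuv = 0.000000, Gamma_uvv = 2.708333, Gamma_vuu = 0.000000, Gamma_vuv = -0.184615, Gamma_vvv = 0.000000; k1 = (-0.500000, 0.125000, -0.042318, -0.023077)
  k2: at (u, v) = (-0.800000, 0.012500), (du/dtau, dv/dtau) = (-0.504232, 0.122692); Gamma_uuu = 0.000000, Gamma_uuv = 0.000000, Gamma_uvv = 2.733333, Gamma_vuu = 0.000000, Gamma_vuv = -0.182927, Gamma_vvv = 0.000000; k2 = (-0.504232, 0.122692, -0.041146, -0.022634)
  k3: at (u, v) = (-0.800423, 0.012269), (du/dtau, dv/dtau) = (-0.504115, 0.122737); Gamma_uuu = 0.000000, Gamma_uuv = 0.000000, Gamma_uvv = 2.733545, Gamma_vuu = 0.000000, Gamma_vuv = -0.182913, Gamma_vvv = 0.000000; k3 = (-0.504115, 0.122737, -0.041179, -0.022635)
  k4: at (u, v) = (-0.850823, 0.024547), (du/dtau, dv/dtau) = (-0.508236, 0.120473); Gamma_uuu = 0.000000, Gamma_uuv = 0.000000, Gamma_uvv = 2.758745, Gamma_vuu = 0.000000, Gamma_vuv = -0.181242, Gamma_vvv = 0.000000; k4 = (-0.508236, 0.120473, -0.040040, -0.022194)
  Y <- Y + (h/6)(k1 + 2k2 + 2k3 + k4): u = -0.8508, v = 0.0245, du/dtau = -0.5082, dv/dtau = 0.1205
step 2:
  k1: at (u, v) = (-0.850831, 0.024544), (du/dtau, dv/dtau) = (-0.508234, 0.120473); Gamma_uuu = 0.000000, Gamma_uuv = 0.000000, Gamma_uvv = 2.758749, Gamma_vuu = 0.000000, Gamma_vuv = -0.181242, Gamma_vvv = 0.000000; k1 = (-0.508234, 0.120473, -0.040040, -0.022194)
  k2: at (u, v) = (-0.901654, 0.036592), (du/dtau, dv/dtau) = (-0.512238, 0.118254); Gamma_uuu = 0.000000, Gamma_uuv = 0.000000, Gamma_uvv = 2.784160, Gamma_vuu = 0.000000, Gamma_vuv = -0.179587, Gamma_vvv = 0.000000; k2 = (-0.512238, 0.118254, -0.038933, -0.021757)
  k3: at (u, v) = (-0.902055, 0.036370), (du/dtau, dv/dtau) = (-0.512127, 0.118297); Gamma_uuu = 0.000000, Gamma_uuv = 0.000000, Gamma_uvv = 2.784361, Gamma_vuu = 0.000000, Gamma_vuv = -0.179574, Gamma_vvv = 0.000000; k3 = (-0.512127, 0.118297, -0.038965, -0.021758)
  k4: at (u, v) = (-0.953256, 0.048204), (du/dtau, dv/dtau) = (-0.516027, 0.116121); Gamma_uuu = 0.000000, Gamma_uuv = 0.000000, Gamma_uvv = 2.809962, Gamma_vuu = 0.000000, Gamma_vuv = -0.177938, Gamma_vvv = 0.000000; k4 = (-0.516027, 0.116121, -0.037890, -0.021325)
  Y <- Y + (h/6)(k1 + 2k2 + 2k3 + k4): u = -0.9533, v = 0.0482, du/dtau = -0.5160, dv/dtau = 0.1161

Answer: u = -0.9533, v = 0.0482, du/dtau = -0.5160, dv/dtau = 0.1161


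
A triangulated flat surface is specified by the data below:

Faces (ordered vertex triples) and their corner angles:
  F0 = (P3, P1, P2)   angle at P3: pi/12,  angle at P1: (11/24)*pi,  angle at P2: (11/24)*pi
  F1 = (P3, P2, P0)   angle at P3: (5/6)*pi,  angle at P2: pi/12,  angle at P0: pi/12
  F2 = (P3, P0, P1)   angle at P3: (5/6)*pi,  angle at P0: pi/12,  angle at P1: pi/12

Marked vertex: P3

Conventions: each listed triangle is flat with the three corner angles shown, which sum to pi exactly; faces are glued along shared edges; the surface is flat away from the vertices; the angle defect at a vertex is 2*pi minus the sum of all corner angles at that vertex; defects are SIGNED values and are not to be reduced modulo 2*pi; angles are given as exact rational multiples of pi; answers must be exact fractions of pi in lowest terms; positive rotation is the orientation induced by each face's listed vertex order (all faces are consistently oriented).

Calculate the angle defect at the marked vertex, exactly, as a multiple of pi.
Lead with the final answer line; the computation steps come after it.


Answer: defect(P3) = pi/4

Sum of corner angles at P3: (7/4)*pi
defect = 2*pi - (7/4)*pi


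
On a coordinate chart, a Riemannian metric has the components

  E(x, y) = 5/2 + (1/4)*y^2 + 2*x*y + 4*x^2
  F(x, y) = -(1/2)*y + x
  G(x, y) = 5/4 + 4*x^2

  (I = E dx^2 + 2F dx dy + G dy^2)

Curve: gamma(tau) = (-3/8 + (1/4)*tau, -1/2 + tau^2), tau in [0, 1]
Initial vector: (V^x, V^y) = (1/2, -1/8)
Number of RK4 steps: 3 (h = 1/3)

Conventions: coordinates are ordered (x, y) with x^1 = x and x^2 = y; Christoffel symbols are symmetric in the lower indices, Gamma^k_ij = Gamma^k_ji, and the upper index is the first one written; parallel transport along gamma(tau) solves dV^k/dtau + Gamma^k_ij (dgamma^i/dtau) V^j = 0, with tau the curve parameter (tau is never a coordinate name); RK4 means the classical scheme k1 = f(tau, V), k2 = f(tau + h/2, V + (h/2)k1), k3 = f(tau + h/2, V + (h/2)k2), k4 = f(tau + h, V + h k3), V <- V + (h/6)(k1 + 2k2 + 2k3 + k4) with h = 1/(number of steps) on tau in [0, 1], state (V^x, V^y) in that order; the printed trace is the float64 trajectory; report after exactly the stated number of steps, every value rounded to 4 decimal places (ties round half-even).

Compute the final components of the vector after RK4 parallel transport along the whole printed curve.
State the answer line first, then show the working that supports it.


Answer: V^x = 0.6159, V^y = 0.0835

gamma'(tau) = (1/4, 2*tau); f(tau, V)^k = -Gamma^k_ij(gamma(tau)) gamma'^i(tau) V^j; h = 1/3; intermediate values shown to 6 dp
curve data and Christoffel symbols at the stage parameters:
  tau = 0.000000: gamma = (-0.375000, -0.500000), gamma' = (0.250000, 0.000000); Gamma_xxx = -0.543210, Gamma_xxy = -0.172840, Gamma_xyy = 0.286420, Gamma_yxx = 0.790123, Gamma_yxy = -0.839506, Gamma_yyy = 0.019753
  tau = 0.166667: gamma = (-0.333333, -0.472222), gamma' = (0.250000, 0.333333); Gamma_xxx = -0.520416, Gamma_xxy = -0.159511, Gamma_xyy = 0.251806, Gamma_yxx = 0.826697, Gamma_yxy = -0.796038, Gamma_yyy = 0.014448
  tau = 0.333333: gamma = (-0.291667, -0.388889), gamma' = (0.250000, 0.666667); Gamma_xxx = -0.474556, Gamma_xxy = -0.148504, Gamma_xyy = 0.215124, Gamma_yxx = 0.844350, Gamma_yxy = -0.742703, Gamma_yyy = 0.013152
  tau = 0.500000: gamma = (-0.250000, -0.250000), gamma' = (0.250000, 1.000000); Gamma_xxx = -0.396022, Gamma_xxy = -0.137432, Gamma_xyy = 0.173599, Gamma_yxx = 0.841998, Gamma_yxy = -0.678119, Gamma_yyy = 0.014467
  tau = 0.666667: gamma = (-0.208333, -0.055556), gamma' = (0.250000, 1.333333); Gamma_xxx = -0.274384, Gamma_xxy = -0.122601, Gamma_xyy = 0.124628, Gamma_yxx = 0.823737, Gamma_yxy = -0.600915, Gamma_yyy = 0.015806
  tau = 0.833333: gamma = (-0.166667, 0.194444), gamma' = (0.250000, 1.666667); Gamma_xxx = -0.101995, Gamma_xxy = -0.098742, Gamma_xyy = 0.066545, Gamma_yxx = 0.801654, Gamma_yxy = -0.508940, Gamma_yyy = 0.012902
  tau = 1.000000: gamma = (-0.125000, 0.500000), gamma' = (0.250000, 2.000000); Gamma_xxx = 0.119403, Gamma_xxy = -0.059701, Gamma_xyy = 0.000000, Gamma_yxx = 0.796020, Gamma_yxy = -0.398010, Gamma_yyy = 0.000000
step 0: V^x = 0.5000, V^y = -0.1250
step 1: k1 = (0.062500, -0.125000), k2 = (0.099971, 0.001627), k3 = (0.100186, 0.006092), k4 = (0.129159, 0.129756); V <- V + (h/6)(k1 + 2k2 + 2k3 + k4): V^x = 0.5329, V^y = -0.1239
step 2: k1 = (0.129145, 0.129451), k2 = (0.145329, 0.243390), k3 = (0.143322, 0.247596), k4 = (0.140354, 0.340320); V <- V + (h/6)(k1 + 2k2 + 2k3 + k4): V^x = 0.5799, V^y = -0.0432
step 3: k1 = (0.140439, 0.339643), k2 = (0.113522, 0.392269), k3 = (0.111913, 0.390290), k4 = (0.056571, 0.377143); V <- V + (h/6)(k1 + 2k2 + 2k3 + k4): V^x = 0.6159, V^y = 0.0835
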